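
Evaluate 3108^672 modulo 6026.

1728

3108^1 ≡ 3108 (mod 6026)
3108^2 ≡ 3108^2 = 9659664 ≡ 6012 (mod 6026)
3108^4 ≡ 6012^2 = 36144144 ≡ 196 (mod 6026)
3108^8 ≡ 196^2 = 38416 ≡ 2260 (mod 6026)
3108^16 ≡ 2260^2 = 5107600 ≡ 3578 (mod 6026)
3108^32 ≡ 3578^2 = 12802084 ≡ 2860 (mod 6026)
3108^64 ≡ 2860^2 = 8179600 ≡ 2318 (mod 6026)
3108^128 ≡ 2318^2 = 5373124 ≡ 3958 (mod 6026)
3108^256 ≡ 3958^2 = 15665764 ≡ 4190 (mod 6026)
3108^512 ≡ 4190^2 = 17556100 ≡ 2362 (mod 6026)
3108^672 = 3108^512 × 3108^128 × 3108^32 ≡ 2362 × 3958 × 2860 (mod 6026).
Accumulate the product:
2362 × 3958 = 9348796 ≡ 2470
2470 × 2860 = 7064200 ≡ 1728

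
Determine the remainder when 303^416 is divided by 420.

81

416 in binary is 110100000, i.e. 416 = 256 + 128 + 32.
303^1 ≡ 303 (mod 420)
303^2 ≡ 303^2 = 91809 ≡ 249 (mod 420)
303^4 ≡ 249^2 = 62001 ≡ 261 (mod 420)
303^8 ≡ 261^2 = 68121 ≡ 81 (mod 420)
303^16 ≡ 81^2 = 6561 ≡ 261 (mod 420)
303^32 ≡ 261^2 = 68121 ≡ 81 (mod 420)
303^64 ≡ 81^2 = 6561 ≡ 261 (mod 420)
303^128 ≡ 261^2 = 68121 ≡ 81 (mod 420)
303^256 ≡ 81^2 = 6561 ≡ 261 (mod 420)
303^416 = 303^256 × 303^128 × 303^32 ≡ 261 × 81 × 81 (mod 420).
Accumulate the product:
261 × 81 = 21141 ≡ 141
141 × 81 = 11421 ≡ 81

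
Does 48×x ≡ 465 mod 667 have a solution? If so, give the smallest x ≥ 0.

635

gcd(48, 667) = 1, so a unique solution mod 667 exists.
48⁻¹ ≡ 403 (mod 667).
x ≡ 403×465 ≡ 635 (mod 667).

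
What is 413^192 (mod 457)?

347

192 in binary is 11000000, i.e. 192 = 128 + 64.
413^1 ≡ 413 (mod 457)
413^2 ≡ 413^2 = 170569 ≡ 108 (mod 457)
413^4 ≡ 108^2 = 11664 ≡ 239 (mod 457)
413^8 ≡ 239^2 = 57121 ≡ 453 (mod 457)
413^16 ≡ 453^2 = 205209 ≡ 16 (mod 457)
413^32 ≡ 16^2 = 256 (mod 457)
413^64 ≡ 256^2 = 65536 ≡ 185 (mod 457)
413^128 ≡ 185^2 = 34225 ≡ 407 (mod 457)
413^192 = 413^128 * 413^64 ≡ 407 * 185 (mod 457).
407 * 185 = 75295 ≡ 347 (mod 457).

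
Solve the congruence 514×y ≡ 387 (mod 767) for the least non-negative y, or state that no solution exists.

241

gcd(514, 767) = 1, so a unique solution mod 767 exists.
514⁻¹ ≡ 288 (mod 767).
y ≡ 288×387 ≡ 241 (mod 767).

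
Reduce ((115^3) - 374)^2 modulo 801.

358

(115)^3 ≡ 577 (mod 801)
577 - 374 = 203
(203)^2 ≡ 358 (mod 801)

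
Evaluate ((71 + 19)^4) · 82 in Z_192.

96

71 + 19 = 90
(90)^4 ≡ 144 (mod 192)
144 · 82 = 11808 ≡ 96 (mod 192)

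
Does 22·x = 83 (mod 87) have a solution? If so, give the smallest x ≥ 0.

71

gcd(22, 87) = 1, so a unique solution mod 87 exists.
22⁻¹ ≡ 4 (mod 87).
x ≡ 4·83 ≡ 71 (mod 87).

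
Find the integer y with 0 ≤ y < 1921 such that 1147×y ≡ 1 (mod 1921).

By the extended Euclidean algorithm:
1921 = 1·1147 + 774
1147 = 1·774 + 373
774 = 2·373 + 28
373 = 13·28 + 9
28 = 3·9 + 1
9 = 9·1 + 0
gcd(1147, 1921) = 1, so the inverse exists.
Back-substitute for 1:
1 = 1·28 − 3·9
  = −3·373 + 40·28
  = 40·774 − 83·373
  = −83·1147 + 123·774
  = 123·1921 − 206·1147
So 1147⁻¹ ≡ −206 ≡ 1715 (mod 1921).

1715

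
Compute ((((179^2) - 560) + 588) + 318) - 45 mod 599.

(179)^2 ≡ 294 (mod 599)
294 - 560 = -266 ≡ 333 (mod 599)
333 + 588 = 921 ≡ 322 (mod 599)
322 + 318 = 640 ≡ 41 (mod 599)
41 - 45 = -4 ≡ 595 (mod 599)

595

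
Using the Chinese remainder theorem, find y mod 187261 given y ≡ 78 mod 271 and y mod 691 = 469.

160781

271⁻¹ mod 691: 271*51 ≡ 1 (mod 691), so 271⁻¹ ≡ 51.
y = 78 + 271*((469 − 78)*51 mod 691) = 78 + 271*593 = 160781.
Check: 160781 mod 271 = 78, 160781 mod 691 = 469. ✓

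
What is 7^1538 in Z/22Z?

9

Using repeated squaring:
7^1 ≡ 7 (mod 22)
7^2 ≡ 7^2 = 49 ≡ 5 (mod 22)
7^4 ≡ 5^2 = 25 ≡ 3 (mod 22)
7^8 ≡ 3^2 = 9 (mod 22)
7^16 ≡ 9^2 = 81 ≡ 15 (mod 22)
7^32 ≡ 15^2 = 225 ≡ 5 (mod 22)
7^64 ≡ 5^2 = 25 ≡ 3 (mod 22)
7^128 ≡ 3^2 = 9 (mod 22)
7^256 ≡ 9^2 = 81 ≡ 15 (mod 22)
7^512 ≡ 15^2 = 225 ≡ 5 (mod 22)
7^1024 ≡ 5^2 = 25 ≡ 3 (mod 22)
7^1538 = 7^1024 · 7^512 · 7^2 ≡ 3 · 5 · 5 (mod 22).
Accumulate the product:
3 · 5 = 15
15 · 5 = 75 ≡ 9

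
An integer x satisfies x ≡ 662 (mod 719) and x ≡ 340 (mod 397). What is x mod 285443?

285386

719⁻¹ mod 397: 719·307 ≡ 1 (mod 397), so 719⁻¹ ≡ 307.
x = 662 + 719·((340 − 662)·307 mod 397) = 662 + 719·396 = 285386.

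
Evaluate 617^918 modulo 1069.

Compute successive squares:
617^1 ≡ 617 (mod 1069)
617^2 ≡ 617^2 = 380689 ≡ 125 (mod 1069)
617^4 ≡ 125^2 = 15625 ≡ 659 (mod 1069)
617^8 ≡ 659^2 = 434281 ≡ 267 (mod 1069)
617^16 ≡ 267^2 = 71289 ≡ 735 (mod 1069)
617^32 ≡ 735^2 = 540225 ≡ 380 (mod 1069)
617^64 ≡ 380^2 = 144400 ≡ 85 (mod 1069)
617^128 ≡ 85^2 = 7225 ≡ 811 (mod 1069)
617^256 ≡ 811^2 = 657721 ≡ 286 (mod 1069)
617^512 ≡ 286^2 = 81796 ≡ 552 (mod 1069)
617^918 = 617^512 × 617^256 × 617^128 × 617^16 × 617^4 × 617^2 ≡ 552 × 286 × 811 × 735 × 659 × 125 (mod 1069).
Accumulate the product:
552 × 286 = 157872 ≡ 729
729 × 811 = 591219 ≡ 62
62 × 735 = 45570 ≡ 672
672 × 659 = 442848 ≡ 282
282 × 125 = 35250 ≡ 1042

1042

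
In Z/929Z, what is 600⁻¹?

48

By the extended Euclidean algorithm:
929 = 1*600 + 329
600 = 1*329 + 271
329 = 1*271 + 58
271 = 4*58 + 39
58 = 1*39 + 19
39 = 2*19 + 1
19 = 19*1 + 0
gcd(600, 929) = 1, so the inverse exists.
Bézout: 1 = −31*929 + 48*600.
So 600⁻¹ ≡ 48 (mod 929).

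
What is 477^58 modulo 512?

Compute successive squares:
58 in binary is 111010, i.e. 58 = 32 + 16 + 8 + 2.
477^1 ≡ 477 (mod 512)
477^2 ≡ 477^2 = 227529 ≡ 201 (mod 512)
477^4 ≡ 201^2 = 40401 ≡ 465 (mod 512)
477^8 ≡ 465^2 = 216225 ≡ 161 (mod 512)
477^16 ≡ 161^2 = 25921 ≡ 321 (mod 512)
477^32 ≡ 321^2 = 103041 ≡ 129 (mod 512)
477^58 = 477^32 · 477^16 · 477^8 · 477^2 ≡ 129 · 321 · 161 · 201 (mod 512).
Accumulate the product:
129 · 321 = 41409 ≡ 449
449 · 161 = 72289 ≡ 97
97 · 201 = 19497 ≡ 41

41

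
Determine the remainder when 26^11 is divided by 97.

11 in binary is 1011, i.e. 11 = 8 + 2 + 1.
26^1 ≡ 26 (mod 97)
26^2 ≡ 26^2 = 676 ≡ 94 (mod 97)
26^4 ≡ 94^2 = 8836 ≡ 9 (mod 97)
26^8 ≡ 9^2 = 81 (mod 97)
26^11 = 26^8 · 26^2 · 26^1 ≡ 81 · 94 · 26 (mod 97).
Accumulate the product:
81 · 94 = 7614 ≡ 48
48 · 26 = 1248 ≡ 84

84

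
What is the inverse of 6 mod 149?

25

149 = 24·6 + 5
6 = 1·5 + 1
5 = 5·1 + 0
gcd(6, 149) = 1, so the inverse exists.
Bézout: 1 = −1·149 + 25·6.
So 6⁻¹ ≡ 25 (mod 149).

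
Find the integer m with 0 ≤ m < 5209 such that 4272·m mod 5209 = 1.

2018

5209 = 1*4272 + 937
4272 = 4*937 + 524
937 = 1*524 + 413
524 = 1*413 + 111
413 = 3*111 + 80
111 = 1*80 + 31
80 = 2*31 + 18
31 = 1*18 + 13
18 = 1*13 + 5
13 = 2*5 + 3
5 = 1*3 + 2
3 = 1*2 + 1
2 = 2*1 + 0
gcd(4272, 5209) = 1, so the inverse exists.
Back-substitute for 1:
1 = 1*3 − 1*2
  = −1*5 + 2*3
  = 2*13 − 5*5
  = −5*18 + 7*13
  = 7*31 − 12*18
  = −12*80 + 31*31
  = 31*111 − 43*80
  = −43*413 + 160*111
  = 160*524 − 203*413
  = −203*937 + 363*524
  = 363*4272 − 1655*937
  = −1655*5209 + 2018*4272
So 4272⁻¹ ≡ 2018 (mod 5209).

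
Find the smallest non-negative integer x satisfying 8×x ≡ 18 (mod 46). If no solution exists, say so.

8

gcd(8, 46) = 2, and 2 | 18, so solutions exist.
Divide through by 2: 4×x ≡ 9 mod 23.
4⁻¹ ≡ 6 (mod 23).
x ≡ 6×9 ≡ 8 (mod 23).
The smallest non-negative solution is x = 8.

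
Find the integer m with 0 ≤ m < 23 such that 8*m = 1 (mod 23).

By the extended Euclidean algorithm:
23 = 2·8 + 7
8 = 1·7 + 1
7 = 7·1 + 0
gcd(8, 23) = 1, so the inverse exists.
Back-substitute for 1:
1 = 1·8 − 1·7
  = −1·23 + 3·8
So 8⁻¹ ≡ 3 (mod 23).

3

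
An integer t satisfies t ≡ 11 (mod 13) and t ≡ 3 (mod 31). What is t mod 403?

375

13⁻¹ mod 31: 13·12 ≡ 1 (mod 31), so 13⁻¹ ≡ 12.
t = 11 + 13·((3 − 11)·12 mod 31) = 11 + 13·28 = 375.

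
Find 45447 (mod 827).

45447 = 54×827 + 789, so 45447 ≡ 789 (mod 827).

789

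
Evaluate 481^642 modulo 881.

Using repeated squaring:
642 in binary is 1010000010, i.e. 642 = 512 + 128 + 2.
481^1 ≡ 481 (mod 881)
481^2 ≡ 481^2 = 231361 ≡ 539 (mod 881)
481^4 ≡ 539^2 = 290521 ≡ 672 (mod 881)
481^8 ≡ 672^2 = 451584 ≡ 512 (mod 881)
481^16 ≡ 512^2 = 262144 ≡ 487 (mod 881)
481^32 ≡ 487^2 = 237169 ≡ 180 (mod 881)
481^64 ≡ 180^2 = 32400 ≡ 684 (mod 881)
481^128 ≡ 684^2 = 467856 ≡ 45 (mod 881)
481^256 ≡ 45^2 = 2025 ≡ 263 (mod 881)
481^512 ≡ 263^2 = 69169 ≡ 451 (mod 881)
481^642 = 481^512 × 481^128 × 481^2 ≡ 451 × 45 × 539 (mod 881).
Accumulate the product:
451 × 45 = 20295 ≡ 32
32 × 539 = 17248 ≡ 509

509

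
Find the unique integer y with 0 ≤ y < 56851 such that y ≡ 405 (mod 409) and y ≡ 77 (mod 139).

409⁻¹ mod 139: 409·52 ≡ 1 (mod 139), so 409⁻¹ ≡ 52.
y = 405 + 409·((77 − 405)·52 mod 139) = 405 + 409·41 = 17174.

17174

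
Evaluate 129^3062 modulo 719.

By square-and-multiply:
129^1 ≡ 129 (mod 719)
129^2 ≡ 129^2 = 16641 ≡ 104 (mod 719)
129^4 ≡ 104^2 = 10816 ≡ 31 (mod 719)
129^8 ≡ 31^2 = 961 ≡ 242 (mod 719)
129^16 ≡ 242^2 = 58564 ≡ 325 (mod 719)
129^32 ≡ 325^2 = 105625 ≡ 651 (mod 719)
129^64 ≡ 651^2 = 423801 ≡ 310 (mod 719)
129^128 ≡ 310^2 = 96100 ≡ 473 (mod 719)
129^256 ≡ 473^2 = 223729 ≡ 120 (mod 719)
129^512 ≡ 120^2 = 14400 ≡ 20 (mod 719)
129^1024 ≡ 20^2 = 400 (mod 719)
129^2048 ≡ 400^2 = 160000 ≡ 382 (mod 719)
129^3062 = 129^2048 · 129^512 · 129^256 · 129^128 · 129^64 · 129^32 · 129^16 · 129^4 · 129^2 ≡ 382 · 20 · 120 · 473 · 310 · 651 · 325 · 31 · 104 (mod 719).
Accumulate the product:
382 · 20 = 7640 ≡ 450
450 · 120 = 54000 ≡ 75
75 · 473 = 35475 ≡ 244
244 · 310 = 75640 ≡ 145
145 · 651 = 94395 ≡ 206
206 · 325 = 66950 ≡ 83
83 · 31 = 2573 ≡ 416
416 · 104 = 43264 ≡ 124

124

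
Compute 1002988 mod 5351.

2351

1002988 = 187×5351 + 2351, so 1002988 ≡ 2351 (mod 5351).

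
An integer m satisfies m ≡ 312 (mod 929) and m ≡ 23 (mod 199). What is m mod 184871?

929⁻¹ mod 199: 929*3 ≡ 1 (mod 199), so 929⁻¹ ≡ 3.
m = 312 + 929*((23 − 312)*3 mod 199) = 312 + 929*128 = 119224.

119224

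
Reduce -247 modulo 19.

0

-247 = -13·19 + 0, so -247 ≡ 0 (mod 19).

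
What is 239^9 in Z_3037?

2366

Using repeated squaring:
239^1 ≡ 239 (mod 3037)
239^2 ≡ 239^2 = 57121 ≡ 2455 (mod 3037)
239^4 ≡ 2455^2 = 6027025 ≡ 1617 (mod 3037)
239^8 ≡ 1617^2 = 2614689 ≡ 2869 (mod 3037)
239^9 = 239^8 × 239^1 ≡ 2869 × 239 (mod 3037).
2869 × 239 = 685691 ≡ 2366 (mod 3037).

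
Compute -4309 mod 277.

-4309 = -16*277 + 123, so -4309 ≡ 123 (mod 277).

123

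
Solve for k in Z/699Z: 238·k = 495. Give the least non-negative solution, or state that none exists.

gcd(238, 699) = 1, so a unique solution mod 699 exists.
238⁻¹ ≡ 373 (mod 699).
k ≡ 373·495 ≡ 99 (mod 699).

99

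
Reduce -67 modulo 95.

28

-67 = -1·95 + 28, so -67 ≡ 28 (mod 95).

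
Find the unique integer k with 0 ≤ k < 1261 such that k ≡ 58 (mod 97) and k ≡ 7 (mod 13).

1125

97⁻¹ mod 13: 97·11 ≡ 1 (mod 13), so 97⁻¹ ≡ 11.
k = 58 + 97·((7 − 58)·11 mod 13) = 58 + 97·11 = 1125.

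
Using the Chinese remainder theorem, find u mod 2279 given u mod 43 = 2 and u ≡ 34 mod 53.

776

43⁻¹ mod 53: 43·37 ≡ 1 (mod 53), so 43⁻¹ ≡ 37.
u = 2 + 43·((34 − 2)·37 mod 53) = 2 + 43·18 = 776.
Check: 776 mod 43 = 2, 776 mod 53 = 34. ✓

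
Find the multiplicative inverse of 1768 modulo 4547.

Apply the Euclidean algorithm and back-substitute:
4547 = 2×1768 + 1011
1768 = 1×1011 + 757
1011 = 1×757 + 254
757 = 2×254 + 249
254 = 1×249 + 5
249 = 49×5 + 4
5 = 1×4 + 1
4 = 4×1 + 0
gcd(1768, 4547) = 1, so the inverse exists.
Bézout: 1 = 355×4547 − 913×1768.
So 1768⁻¹ ≡ −913 ≡ 3634 (mod 4547).

3634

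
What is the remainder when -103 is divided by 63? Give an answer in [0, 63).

23

-103 = -2·63 + 23, so -103 ≡ 23 (mod 63).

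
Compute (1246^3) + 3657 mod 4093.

(1246)^3 ≡ 1276 (mod 4093)
1276 + 3657 = 4933 ≡ 840 (mod 4093)

840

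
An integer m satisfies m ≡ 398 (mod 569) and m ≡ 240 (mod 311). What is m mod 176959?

52177

569⁻¹ mod 311: 569*88 ≡ 1 (mod 311), so 569⁻¹ ≡ 88.
m = 398 + 569*((240 − 398)*88 mod 311) = 398 + 569*91 = 52177.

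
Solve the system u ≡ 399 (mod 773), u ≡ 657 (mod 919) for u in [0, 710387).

773⁻¹ mod 919: 773×107 ≡ 1 (mod 919), so 773⁻¹ ≡ 107.
u = 399 + 773×((657 − 399)×107 mod 919) = 399 + 773×36 = 28227.
Check: 28227 mod 773 = 399, 28227 mod 919 = 657. ✓

28227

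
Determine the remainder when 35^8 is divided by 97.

61

35^1 ≡ 35 (mod 97)
35^2 ≡ 35^2 = 1225 ≡ 61 (mod 97)
35^4 ≡ 61^2 = 3721 ≡ 35 (mod 97)
35^8 ≡ 35^2 = 1225 ≡ 61 (mod 97)
So 35^8 ≡ 61 (mod 97).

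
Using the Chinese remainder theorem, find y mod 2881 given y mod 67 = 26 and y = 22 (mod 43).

495

67⁻¹ mod 43: 67·9 ≡ 1 (mod 43), so 67⁻¹ ≡ 9.
y = 26 + 67·((22 − 26)·9 mod 43) = 26 + 67·7 = 495.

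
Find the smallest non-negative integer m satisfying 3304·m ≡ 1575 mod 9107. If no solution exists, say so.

gcd(3304, 9107) = 7, and 7 | 1575, so solutions exist.
Divide through by 7: 472·m ≡ 225 (mod 1301).
472⁻¹ ≡ 758 (mod 1301).
m ≡ 758·225 ≡ 119 (mod 1301).
The smallest non-negative solution is m = 119.

119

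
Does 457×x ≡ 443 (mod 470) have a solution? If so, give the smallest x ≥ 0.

gcd(457, 470) = 1, so a unique solution mod 470 exists.
457⁻¹ ≡ 253 (mod 470).
x ≡ 253×443 ≡ 219 (mod 470).

219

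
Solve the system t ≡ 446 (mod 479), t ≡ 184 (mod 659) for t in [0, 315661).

39724

479⁻¹ mod 659: 479·216 ≡ 1 (mod 659), so 479⁻¹ ≡ 216.
t = 446 + 479·((184 − 446)·216 mod 659) = 446 + 479·82 = 39724.
Check: 39724 mod 479 = 446, 39724 mod 659 = 184. ✓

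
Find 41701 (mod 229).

23

41701 = 182·229 + 23, so 41701 ≡ 23 (mod 229).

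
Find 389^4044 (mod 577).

3

Using repeated squaring:
4044 in binary is 111111001100, i.e. 4044 = 2048 + 1024 + 512 + 256 + 128 + 64 + 8 + 4.
389^1 ≡ 389 (mod 577)
389^2 ≡ 389^2 = 151321 ≡ 147 (mod 577)
389^4 ≡ 147^2 = 21609 ≡ 260 (mod 577)
389^8 ≡ 260^2 = 67600 ≡ 91 (mod 577)
389^16 ≡ 91^2 = 8281 ≡ 203 (mod 577)
389^32 ≡ 203^2 = 41209 ≡ 242 (mod 577)
389^64 ≡ 242^2 = 58564 ≡ 287 (mod 577)
389^128 ≡ 287^2 = 82369 ≡ 435 (mod 577)
389^256 ≡ 435^2 = 189225 ≡ 546 (mod 577)
389^512 ≡ 546^2 = 298116 ≡ 384 (mod 577)
389^1024 ≡ 384^2 = 147456 ≡ 321 (mod 577)
389^2048 ≡ 321^2 = 103041 ≡ 335 (mod 577)
389^4044 = 389^2048 * 389^1024 * 389^512 * 389^256 * 389^128 * 389^64 * 389^8 * 389^4 ≡ 335 * 321 * 384 * 546 * 435 * 287 * 91 * 260 (mod 577).
Accumulate the product:
335 * 321 = 107535 ≡ 213
213 * 384 = 81792 ≡ 435
435 * 546 = 237510 ≡ 363
363 * 435 = 157905 ≡ 384
384 * 287 = 110208 ≡ 1
1 * 91 = 91
91 * 260 = 23660 ≡ 3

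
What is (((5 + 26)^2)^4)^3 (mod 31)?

0

5 + 26 = 31 ≡ 0 (mod 31)
(0)^2 ≡ 0 (mod 31)
(0)^4 ≡ 0 (mod 31)
(0)^3 ≡ 0 (mod 31)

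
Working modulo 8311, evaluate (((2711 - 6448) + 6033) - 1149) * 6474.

2711 - 6448 = -3737 ≡ 4574 (mod 8311)
4574 + 6033 = 10607 ≡ 2296 (mod 8311)
2296 - 1149 = 1147
1147 * 6474 = 7425678 ≡ 3955 (mod 8311)

3955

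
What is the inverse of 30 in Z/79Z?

79 = 2*30 + 19
30 = 1*19 + 11
19 = 1*11 + 8
11 = 1*8 + 3
8 = 2*3 + 2
3 = 1*2 + 1
2 = 2*1 + 0
gcd(30, 79) = 1, so the inverse exists.
Back-substitute for 1:
1 = 1*3 − 1*2
  = −1*8 + 3*3
  = 3*11 − 4*8
  = −4*19 + 7*11
  = 7*30 − 11*19
  = −11*79 + 29*30
So 30⁻¹ ≡ 29 (mod 79).

29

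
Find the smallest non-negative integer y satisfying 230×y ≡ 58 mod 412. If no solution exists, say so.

11

gcd(230, 412) = 2, and 2 | 58, so solutions exist.
Divide through by 2: 115×y ≡ 29 mod 206.
115⁻¹ ≡ 43 (mod 206).
y ≡ 43×29 ≡ 11 (mod 206).
The smallest non-negative solution is y = 11.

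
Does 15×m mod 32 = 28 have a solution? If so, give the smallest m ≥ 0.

4

gcd(15, 32) = 1, so a unique solution mod 32 exists.
15⁻¹ ≡ 15 (mod 32).
m ≡ 15×28 ≡ 4 (mod 32).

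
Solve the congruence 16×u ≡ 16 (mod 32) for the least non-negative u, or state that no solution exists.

1

gcd(16, 32) = 16, and 16 | 16, so solutions exist.
Divide through by 16: 1×u ≡ 1 mod 2.
1⁻¹ ≡ 1 (mod 2).
u ≡ 1×1 ≡ 1 (mod 2).
The smallest non-negative solution is u = 1.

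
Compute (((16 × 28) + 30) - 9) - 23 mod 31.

12

16 × 28 = 448 ≡ 14 (mod 31)
14 + 30 = 44 ≡ 13 (mod 31)
13 - 9 = 4
4 - 23 = -19 ≡ 12 (mod 31)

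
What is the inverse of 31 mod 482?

482 = 15×31 + 17
31 = 1×17 + 14
17 = 1×14 + 3
14 = 4×3 + 2
3 = 1×2 + 1
2 = 2×1 + 0
gcd(31, 482) = 1, so the inverse exists.
Back-substitute for 1:
1 = 1×3 − 1×2
  = −1×14 + 5×3
  = 5×17 − 6×14
  = −6×31 + 11×17
  = 11×482 − 171×31
So 31⁻¹ ≡ −171 ≡ 311 (mod 482).

311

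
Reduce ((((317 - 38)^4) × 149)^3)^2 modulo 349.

27

317 - 38 = 279
(279)^4 ≡ 196 (mod 349)
196 × 149 = 29204 ≡ 237 (mod 349)
(237)^3 ≡ 146 (mod 349)
(146)^2 ≡ 27 (mod 349)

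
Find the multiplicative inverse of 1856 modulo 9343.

9343 = 5·1856 + 63
1856 = 29·63 + 29
63 = 2·29 + 5
29 = 5·5 + 4
5 = 1·4 + 1
4 = 4·1 + 0
gcd(1856, 9343) = 1, so the inverse exists.
Bézout: 1 = 383·9343 − 1928·1856.
So 1856⁻¹ ≡ −1928 ≡ 7415 (mod 9343).

7415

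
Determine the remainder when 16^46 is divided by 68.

52

By square-and-multiply:
16^1 ≡ 16 (mod 68)
16^2 ≡ 16^2 = 256 ≡ 52 (mod 68)
16^4 ≡ 52^2 = 2704 ≡ 52 (mod 68)
16^8 ≡ 52^2 = 2704 ≡ 52 (mod 68)
16^16 ≡ 52^2 = 2704 ≡ 52 (mod 68)
16^32 ≡ 52^2 = 2704 ≡ 52 (mod 68)
16^46 = 16^32 · 16^8 · 16^4 · 16^2 ≡ 52 · 52 · 52 · 52 (mod 68).
Accumulate the product:
52 · 52 = 2704 ≡ 52
52 · 52 = 2704 ≡ 52
52 · 52 = 2704 ≡ 52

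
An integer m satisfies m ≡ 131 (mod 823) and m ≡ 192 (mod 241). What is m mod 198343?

823⁻¹ mod 241: 823·94 ≡ 1 (mod 241), so 823⁻¹ ≡ 94.
m = 131 + 823·((192 − 131)·94 mod 241) = 131 + 823·191 = 157324.

157324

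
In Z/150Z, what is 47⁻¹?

83

Run the extended Euclidean algorithm:
150 = 3·47 + 9
47 = 5·9 + 2
9 = 4·2 + 1
2 = 2·1 + 0
gcd(47, 150) = 1, so the inverse exists.
Back-substitute for 1:
1 = 1·9 − 4·2
  = −4·47 + 21·9
  = 21·150 − 67·47
So 47⁻¹ ≡ −67 ≡ 83 (mod 150).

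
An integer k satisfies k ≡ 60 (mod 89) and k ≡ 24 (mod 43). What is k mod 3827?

89⁻¹ mod 43: 89×29 ≡ 1 (mod 43), so 89⁻¹ ≡ 29.
k = 60 + 89×((24 − 60)×29 mod 43) = 60 + 89×31 = 2819.

2819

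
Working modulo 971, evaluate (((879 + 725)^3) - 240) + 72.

88

879 + 725 = 1604 ≡ 633 (mod 971)
(633)^3 ≡ 256 (mod 971)
256 - 240 = 16
16 + 72 = 88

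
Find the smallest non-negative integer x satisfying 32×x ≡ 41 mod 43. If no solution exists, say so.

8

gcd(32, 43) = 1, so a unique solution mod 43 exists.
32⁻¹ ≡ 39 (mod 43).
x ≡ 39×41 ≡ 8 (mod 43).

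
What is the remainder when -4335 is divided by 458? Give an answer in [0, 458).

-4335 = -10·458 + 245, so -4335 ≡ 245 (mod 458).

245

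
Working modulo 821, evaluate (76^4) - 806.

(76)^4 ≡ 20 (mod 821)
20 - 806 = -786 ≡ 35 (mod 821)

35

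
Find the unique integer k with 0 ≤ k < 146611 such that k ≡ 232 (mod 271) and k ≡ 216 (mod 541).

271⁻¹ mod 541: 271×2 ≡ 1 (mod 541), so 271⁻¹ ≡ 2.
k = 232 + 271×((216 − 232)×2 mod 541) = 232 + 271×509 = 138171.

138171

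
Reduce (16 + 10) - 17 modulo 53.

9

16 + 10 = 26
26 - 17 = 9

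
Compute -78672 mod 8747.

-78672 = -9*8747 + 51, so -78672 ≡ 51 (mod 8747).

51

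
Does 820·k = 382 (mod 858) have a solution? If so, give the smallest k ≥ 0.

gcd(820, 858) = 2, and 2 | 382, so solutions exist.
Divide through by 2: 410·k ≡ 191 mod 429.
410⁻¹ ≡ 158 (mod 429).
k ≡ 158·191 ≡ 148 (mod 429).
The smallest non-negative solution is k = 148.

148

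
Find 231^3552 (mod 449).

424

Compute successive squares:
3552 in binary is 110111100000, i.e. 3552 = 2048 + 1024 + 256 + 128 + 64 + 32.
231^1 ≡ 231 (mod 449)
231^2 ≡ 231^2 = 53361 ≡ 379 (mod 449)
231^4 ≡ 379^2 = 143641 ≡ 410 (mod 449)
231^8 ≡ 410^2 = 168100 ≡ 174 (mod 449)
231^16 ≡ 174^2 = 30276 ≡ 193 (mod 449)
231^32 ≡ 193^2 = 37249 ≡ 431 (mod 449)
231^64 ≡ 431^2 = 185761 ≡ 324 (mod 449)
231^128 ≡ 324^2 = 104976 ≡ 359 (mod 449)
231^256 ≡ 359^2 = 128881 ≡ 18 (mod 449)
231^512 ≡ 18^2 = 324 (mod 449)
231^1024 ≡ 324^2 = 104976 ≡ 359 (mod 449)
231^2048 ≡ 359^2 = 128881 ≡ 18 (mod 449)
231^3552 = 231^2048 · 231^1024 · 231^256 · 231^128 · 231^64 · 231^32 ≡ 18 · 359 · 18 · 359 · 324 · 431 (mod 449).
Accumulate the product:
18 · 359 = 6462 ≡ 176
176 · 18 = 3168 ≡ 25
25 · 359 = 8975 ≡ 444
444 · 324 = 143856 ≡ 176
176 · 431 = 75856 ≡ 424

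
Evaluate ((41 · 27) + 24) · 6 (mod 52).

26

41 · 27 = 1107 ≡ 15 (mod 52)
15 + 24 = 39
39 · 6 = 234 ≡ 26 (mod 52)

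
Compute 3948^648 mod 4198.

648 in binary is 1010001000, i.e. 648 = 512 + 128 + 8.
3948^1 ≡ 3948 (mod 4198)
3948^2 ≡ 3948^2 = 15586704 ≡ 3728 (mod 4198)
3948^4 ≡ 3728^2 = 13897984 ≡ 2604 (mod 4198)
3948^8 ≡ 2604^2 = 6780816 ≡ 1046 (mod 4198)
3948^16 ≡ 1046^2 = 1094116 ≡ 2636 (mod 4198)
3948^32 ≡ 2636^2 = 6948496 ≡ 806 (mod 4198)
3948^64 ≡ 806^2 = 649636 ≡ 3144 (mod 4198)
3948^128 ≡ 3144^2 = 9884736 ≡ 2644 (mod 4198)
3948^256 ≡ 2644^2 = 6990736 ≡ 1066 (mod 4198)
3948^512 ≡ 1066^2 = 1136356 ≡ 2896 (mod 4198)
3948^648 = 3948^512 · 3948^128 · 3948^8 ≡ 2896 · 2644 · 1046 (mod 4198).
Accumulate the product:
2896 · 2644 = 7657024 ≡ 4070
4070 · 1046 = 4257220 ≡ 448

448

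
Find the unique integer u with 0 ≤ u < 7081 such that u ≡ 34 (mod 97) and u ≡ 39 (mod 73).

5660

97⁻¹ mod 73: 97×70 ≡ 1 (mod 73), so 97⁻¹ ≡ 70.
u = 34 + 97×((39 − 34)×70 mod 73) = 34 + 97×58 = 5660.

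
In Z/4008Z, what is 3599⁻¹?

3959

By the extended Euclidean algorithm:
4008 = 1·3599 + 409
3599 = 8·409 + 327
409 = 1·327 + 82
327 = 3·82 + 81
82 = 1·81 + 1
81 = 81·1 + 0
gcd(3599, 4008) = 1, so the inverse exists.
Bézout: 1 = 44·4008 − 49·3599.
So 3599⁻¹ ≡ −49 ≡ 3959 (mod 4008).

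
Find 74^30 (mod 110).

30 in binary is 11110, i.e. 30 = 16 + 8 + 4 + 2.
74^1 ≡ 74 (mod 110)
74^2 ≡ 74^2 = 5476 ≡ 86 (mod 110)
74^4 ≡ 86^2 = 7396 ≡ 26 (mod 110)
74^8 ≡ 26^2 = 676 ≡ 16 (mod 110)
74^16 ≡ 16^2 = 256 ≡ 36 (mod 110)
74^30 = 74^16 · 74^8 · 74^4 · 74^2 ≡ 36 · 16 · 26 · 86 (mod 110).
Accumulate the product:
36 · 16 = 576 ≡ 26
26 · 26 = 676 ≡ 16
16 · 86 = 1376 ≡ 56

56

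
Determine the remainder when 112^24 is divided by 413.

182

Using repeated squaring:
24 in binary is 11000, i.e. 24 = 16 + 8.
112^1 ≡ 112 (mod 413)
112^2 ≡ 112^2 = 12544 ≡ 154 (mod 413)
112^4 ≡ 154^2 = 23716 ≡ 175 (mod 413)
112^8 ≡ 175^2 = 30625 ≡ 63 (mod 413)
112^16 ≡ 63^2 = 3969 ≡ 252 (mod 413)
112^24 = 112^16 × 112^8 ≡ 252 × 63 (mod 413).
252 × 63 = 15876 ≡ 182 (mod 413).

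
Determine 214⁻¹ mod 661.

139

Apply the Euclidean algorithm and back-substitute:
661 = 3*214 + 19
214 = 11*19 + 5
19 = 3*5 + 4
5 = 1*4 + 1
4 = 4*1 + 0
gcd(214, 661) = 1, so the inverse exists.
Back-substitute for 1:
1 = 1*5 − 1*4
  = −1*19 + 4*5
  = 4*214 − 45*19
  = −45*661 + 139*214
So 214⁻¹ ≡ 139 (mod 661).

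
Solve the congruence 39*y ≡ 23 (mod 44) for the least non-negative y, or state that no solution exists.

13

gcd(39, 44) = 1, so a unique solution mod 44 exists.
39⁻¹ ≡ 35 (mod 44).
y ≡ 35*23 ≡ 13 (mod 44).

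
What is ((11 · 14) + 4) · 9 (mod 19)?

16

11 · 14 = 154 ≡ 2 (mod 19)
2 + 4 = 6
6 · 9 = 54 ≡ 16 (mod 19)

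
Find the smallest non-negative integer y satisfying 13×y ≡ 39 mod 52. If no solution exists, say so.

gcd(13, 52) = 13, and 13 | 39, so solutions exist.
Divide through by 13: 1×y ≡ 3 (mod 4).
1⁻¹ ≡ 1 (mod 4).
y ≡ 1×3 ≡ 3 (mod 4).
The smallest non-negative solution is y = 3.

3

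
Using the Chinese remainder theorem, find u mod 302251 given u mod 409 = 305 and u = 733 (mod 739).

276380

409⁻¹ mod 739: 409*580 ≡ 1 (mod 739), so 409⁻¹ ≡ 580.
u = 305 + 409*((733 − 305)*580 mod 739) = 305 + 409*675 = 276380.
Check: 276380 mod 409 = 305, 276380 mod 739 = 733. ✓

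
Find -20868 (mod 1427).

-20868 = -15*1427 + 537, so -20868 ≡ 537 (mod 1427).

537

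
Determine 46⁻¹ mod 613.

By the extended Euclidean algorithm:
613 = 13*46 + 15
46 = 3*15 + 1
15 = 15*1 + 0
gcd(46, 613) = 1, so the inverse exists.
Back-substitute for 1:
1 = 1*46 − 3*15
  = −3*613 + 40*46
So 46⁻¹ ≡ 40 (mod 613).

40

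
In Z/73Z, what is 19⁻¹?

73 = 3·19 + 16
19 = 1·16 + 3
16 = 5·3 + 1
3 = 3·1 + 0
gcd(19, 73) = 1, so the inverse exists.
Bézout: 1 = 6·73 − 23·19.
So 19⁻¹ ≡ −23 ≡ 50 (mod 73).

50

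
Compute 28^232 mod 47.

By square-and-multiply:
28^1 ≡ 28 (mod 47)
28^2 ≡ 28^2 = 784 ≡ 32 (mod 47)
28^4 ≡ 32^2 = 1024 ≡ 37 (mod 47)
28^8 ≡ 37^2 = 1369 ≡ 6 (mod 47)
28^16 ≡ 6^2 = 36 (mod 47)
28^32 ≡ 36^2 = 1296 ≡ 27 (mod 47)
28^64 ≡ 27^2 = 729 ≡ 24 (mod 47)
28^128 ≡ 24^2 = 576 ≡ 12 (mod 47)
28^232 = 28^128 · 28^64 · 28^32 · 28^8 ≡ 12 · 24 · 27 · 6 (mod 47).
Accumulate the product:
12 · 24 = 288 ≡ 6
6 · 27 = 162 ≡ 21
21 · 6 = 126 ≡ 32

32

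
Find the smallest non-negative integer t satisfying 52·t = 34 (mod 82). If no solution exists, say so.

18

gcd(52, 82) = 2, and 2 | 34, so solutions exist.
Divide through by 2: 26·t = 17 (mod 41).
26⁻¹ ≡ 30 (mod 41).
t ≡ 30·17 ≡ 18 (mod 41).
The smallest non-negative solution is t = 18.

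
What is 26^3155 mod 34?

32

Compute successive squares:
3155 in binary is 110001010011, i.e. 3155 = 2048 + 1024 + 64 + 16 + 2 + 1.
26^1 ≡ 26 (mod 34)
26^2 ≡ 26^2 = 676 ≡ 30 (mod 34)
26^4 ≡ 30^2 = 900 ≡ 16 (mod 34)
26^8 ≡ 16^2 = 256 ≡ 18 (mod 34)
26^16 ≡ 18^2 = 324 ≡ 18 (mod 34)
26^32 ≡ 18^2 = 324 ≡ 18 (mod 34)
26^64 ≡ 18^2 = 324 ≡ 18 (mod 34)
26^128 ≡ 18^2 = 324 ≡ 18 (mod 34)
26^256 ≡ 18^2 = 324 ≡ 18 (mod 34)
26^512 ≡ 18^2 = 324 ≡ 18 (mod 34)
26^1024 ≡ 18^2 = 324 ≡ 18 (mod 34)
26^2048 ≡ 18^2 = 324 ≡ 18 (mod 34)
26^3155 = 26^2048 * 26^1024 * 26^64 * 26^16 * 26^2 * 26^1 ≡ 18 * 18 * 18 * 18 * 30 * 26 (mod 34).
Accumulate the product:
18 * 18 = 324 ≡ 18
18 * 18 = 324 ≡ 18
18 * 18 = 324 ≡ 18
18 * 30 = 540 ≡ 30
30 * 26 = 780 ≡ 32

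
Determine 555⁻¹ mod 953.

953 = 1*555 + 398
555 = 1*398 + 157
398 = 2*157 + 84
157 = 1*84 + 73
84 = 1*73 + 11
73 = 6*11 + 7
11 = 1*7 + 4
7 = 1*4 + 3
4 = 1*3 + 1
3 = 3*1 + 0
gcd(555, 953) = 1, so the inverse exists.
Bézout: 1 = 152*953 − 261*555.
So 555⁻¹ ≡ −261 ≡ 692 (mod 953).

692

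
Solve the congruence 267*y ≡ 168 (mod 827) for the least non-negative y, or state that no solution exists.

744

gcd(267, 827) = 1, so a unique solution mod 827 exists.
267⁻¹ ≡ 477 (mod 827).
y ≡ 477*168 ≡ 744 (mod 827).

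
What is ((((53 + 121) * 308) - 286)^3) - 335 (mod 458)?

53 + 121 = 174
174 * 308 = 53592 ≡ 6 (mod 458)
6 - 286 = -280 ≡ 178 (mod 458)
(178)^3 ≡ 398 (mod 458)
398 - 335 = 63

63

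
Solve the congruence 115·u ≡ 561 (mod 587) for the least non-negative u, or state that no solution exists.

500

gcd(115, 587) = 1, so a unique solution mod 587 exists.
115⁻¹ ≡ 342 (mod 587).
u ≡ 342·561 ≡ 500 (mod 587).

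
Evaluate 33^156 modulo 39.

27

156 in binary is 10011100, i.e. 156 = 128 + 16 + 8 + 4.
33^1 ≡ 33 (mod 39)
33^2 ≡ 33^2 = 1089 ≡ 36 (mod 39)
33^4 ≡ 36^2 = 1296 ≡ 9 (mod 39)
33^8 ≡ 9^2 = 81 ≡ 3 (mod 39)
33^16 ≡ 3^2 = 9 (mod 39)
33^32 ≡ 9^2 = 81 ≡ 3 (mod 39)
33^64 ≡ 3^2 = 9 (mod 39)
33^128 ≡ 9^2 = 81 ≡ 3 (mod 39)
33^156 = 33^128 * 33^16 * 33^8 * 33^4 ≡ 3 * 9 * 3 * 9 (mod 39).
Accumulate the product:
3 * 9 = 27
27 * 3 = 81 ≡ 3
3 * 9 = 27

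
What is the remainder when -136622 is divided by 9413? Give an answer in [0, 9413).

-136622 = -15×9413 + 4573, so -136622 ≡ 4573 (mod 9413).

4573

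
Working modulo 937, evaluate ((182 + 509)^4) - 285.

179

182 + 509 = 691
(691)^4 ≡ 464 (mod 937)
464 - 285 = 179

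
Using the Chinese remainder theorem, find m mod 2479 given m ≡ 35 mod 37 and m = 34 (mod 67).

1441

37⁻¹ mod 67: 37×29 ≡ 1 (mod 67), so 37⁻¹ ≡ 29.
m = 35 + 37×((34 − 35)×29 mod 67) = 35 + 37×38 = 1441.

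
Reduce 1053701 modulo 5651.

2615

1053701 = 186·5651 + 2615, so 1053701 ≡ 2615 (mod 5651).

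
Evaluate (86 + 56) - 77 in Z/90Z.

65

86 + 56 = 142 ≡ 52 (mod 90)
52 - 77 = -25 ≡ 65 (mod 90)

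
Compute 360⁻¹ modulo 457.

457 = 1*360 + 97
360 = 3*97 + 69
97 = 1*69 + 28
69 = 2*28 + 13
28 = 2*13 + 2
13 = 6*2 + 1
2 = 2*1 + 0
gcd(360, 457) = 1, so the inverse exists.
Back-substitute for 1:
1 = 1*13 − 6*2
  = −6*28 + 13*13
  = 13*69 − 32*28
  = −32*97 + 45*69
  = 45*360 − 167*97
  = −167*457 + 212*360
So 360⁻¹ ≡ 212 (mod 457).

212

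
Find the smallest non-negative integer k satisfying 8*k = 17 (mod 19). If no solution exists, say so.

14

gcd(8, 19) = 1, so a unique solution mod 19 exists.
8⁻¹ ≡ 12 (mod 19).
k ≡ 12*17 ≡ 14 (mod 19).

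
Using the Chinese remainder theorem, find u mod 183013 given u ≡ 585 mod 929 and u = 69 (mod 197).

152941

929⁻¹ mod 197: 929·102 ≡ 1 (mod 197), so 929⁻¹ ≡ 102.
u = 585 + 929·((69 − 585)·102 mod 197) = 585 + 929·164 = 152941.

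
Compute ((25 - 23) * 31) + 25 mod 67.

25 - 23 = 2
2 * 31 = 62
62 + 25 = 87 ≡ 20 (mod 67)

20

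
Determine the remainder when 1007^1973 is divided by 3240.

Using repeated squaring:
1973 in binary is 11110110101, i.e. 1973 = 1024 + 512 + 256 + 128 + 32 + 16 + 4 + 1.
1007^1 ≡ 1007 (mod 3240)
1007^2 ≡ 1007^2 = 1014049 ≡ 3169 (mod 3240)
1007^4 ≡ 3169^2 = 10042561 ≡ 1801 (mod 3240)
1007^8 ≡ 1801^2 = 3243601 ≡ 361 (mod 3240)
1007^16 ≡ 361^2 = 130321 ≡ 721 (mod 3240)
1007^32 ≡ 721^2 = 519841 ≡ 1441 (mod 3240)
1007^64 ≡ 1441^2 = 2076481 ≡ 2881 (mod 3240)
1007^128 ≡ 2881^2 = 8300161 ≡ 2521 (mod 3240)
1007^256 ≡ 2521^2 = 6355441 ≡ 1801 (mod 3240)
1007^512 ≡ 1801^2 = 3243601 ≡ 361 (mod 3240)
1007^1024 ≡ 361^2 = 130321 ≡ 721 (mod 3240)
1007^1973 = 1007^1024 × 1007^512 × 1007^256 × 1007^128 × 1007^32 × 1007^16 × 1007^4 × 1007^1 ≡ 721 × 361 × 1801 × 2521 × 1441 × 721 × 1801 × 1007 (mod 3240).
Accumulate the product:
721 × 361 = 260281 ≡ 1081
1081 × 1801 = 1946881 ≡ 2881
2881 × 2521 = 7263001 ≡ 2161
2161 × 1441 = 3114001 ≡ 361
361 × 721 = 260281 ≡ 1081
1081 × 1801 = 1946881 ≡ 2881
2881 × 1007 = 2901167 ≡ 1367

1367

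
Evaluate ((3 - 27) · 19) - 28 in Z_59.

47

3 - 27 = -24 ≡ 35 (mod 59)
35 · 19 = 665 ≡ 16 (mod 59)
16 - 28 = -12 ≡ 47 (mod 59)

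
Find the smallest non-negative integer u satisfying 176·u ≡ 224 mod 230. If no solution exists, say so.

gcd(176, 230) = 2, and 2 | 224, so solutions exist.
Divide through by 2: 88·u ≡ 112 (mod 115).
88⁻¹ ≡ 17 (mod 115).
u ≡ 17·112 ≡ 64 (mod 115).
The smallest non-negative solution is u = 64.

64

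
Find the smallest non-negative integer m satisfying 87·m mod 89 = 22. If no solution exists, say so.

78

gcd(87, 89) = 1, so a unique solution mod 89 exists.
87⁻¹ ≡ 44 (mod 89).
m ≡ 44·22 ≡ 78 (mod 89).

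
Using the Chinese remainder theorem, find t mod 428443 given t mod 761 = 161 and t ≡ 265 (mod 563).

761⁻¹ mod 563: 761×327 ≡ 1 (mod 563), so 761⁻¹ ≡ 327.
t = 161 + 761×((265 − 161)×327 mod 563) = 161 + 761×228 = 173669.

173669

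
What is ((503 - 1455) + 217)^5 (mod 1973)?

503 - 1455 = -952 ≡ 1021 (mod 1973)
1021 + 217 = 1238
(1238)^5 ≡ 1589 (mod 1973)

1589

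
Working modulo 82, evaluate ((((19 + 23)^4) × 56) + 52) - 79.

19 + 23 = 42
(42)^4 ≡ 42 (mod 82)
42 × 56 = 2352 ≡ 56 (mod 82)
56 + 52 = 108 ≡ 26 (mod 82)
26 - 79 = -53 ≡ 29 (mod 82)

29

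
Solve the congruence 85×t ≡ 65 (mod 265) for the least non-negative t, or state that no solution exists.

7

gcd(85, 265) = 5, and 5 | 65, so solutions exist.
Divide through by 5: 17×t mod 53 = 13.
17⁻¹ ≡ 25 (mod 53).
t ≡ 25×13 ≡ 7 (mod 53).
The smallest non-negative solution is t = 7.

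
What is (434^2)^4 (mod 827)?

(434)^2 ≡ 627 (mod 827)
(627)^4 ≡ 619 (mod 827)

619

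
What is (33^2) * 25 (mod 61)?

19

(33)^2 ≡ 52 (mod 61)
52 * 25 = 1300 ≡ 19 (mod 61)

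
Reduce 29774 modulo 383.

29774 = 77×383 + 283, so 29774 ≡ 283 (mod 383).

283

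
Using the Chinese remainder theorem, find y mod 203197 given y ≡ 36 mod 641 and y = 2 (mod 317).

641⁻¹ mod 317: 641*136 ≡ 1 (mod 317), so 641⁻¹ ≡ 136.
y = 36 + 641*((2 − 36)*136 mod 317) = 36 + 641*131 = 84007.
Check: 84007 mod 641 = 36, 84007 mod 317 = 2. ✓

84007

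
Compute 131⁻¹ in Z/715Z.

Run the extended Euclidean algorithm:
715 = 5*131 + 60
131 = 2*60 + 11
60 = 5*11 + 5
11 = 2*5 + 1
5 = 5*1 + 0
gcd(131, 715) = 1, so the inverse exists.
Back-substitute for 1:
1 = 1*11 − 2*5
  = −2*60 + 11*11
  = 11*131 − 24*60
  = −24*715 + 131*131
So 131⁻¹ ≡ 131 (mod 715).

131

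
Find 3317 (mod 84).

41

3317 = 39×84 + 41, so 3317 ≡ 41 (mod 84).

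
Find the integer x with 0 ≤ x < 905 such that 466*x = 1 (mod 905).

771

By the extended Euclidean algorithm:
905 = 1·466 + 439
466 = 1·439 + 27
439 = 16·27 + 7
27 = 3·7 + 6
7 = 1·6 + 1
6 = 6·1 + 0
gcd(466, 905) = 1, so the inverse exists.
Bézout: 1 = 69·905 − 134·466.
So 466⁻¹ ≡ −134 ≡ 771 (mod 905).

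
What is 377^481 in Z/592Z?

481 in binary is 111100001, i.e. 481 = 256 + 128 + 64 + 32 + 1.
377^1 ≡ 377 (mod 592)
377^2 ≡ 377^2 = 142129 ≡ 49 (mod 592)
377^4 ≡ 49^2 = 2401 ≡ 33 (mod 592)
377^8 ≡ 33^2 = 1089 ≡ 497 (mod 592)
377^16 ≡ 497^2 = 247009 ≡ 145 (mod 592)
377^32 ≡ 145^2 = 21025 ≡ 305 (mod 592)
377^64 ≡ 305^2 = 93025 ≡ 81 (mod 592)
377^128 ≡ 81^2 = 6561 ≡ 49 (mod 592)
377^256 ≡ 49^2 = 2401 ≡ 33 (mod 592)
377^481 = 377^256 × 377^128 × 377^64 × 377^32 × 377^1 ≡ 33 × 49 × 81 × 305 × 377 (mod 592).
Accumulate the product:
33 × 49 = 1617 ≡ 433
433 × 81 = 35073 ≡ 145
145 × 305 = 44225 ≡ 417
417 × 377 = 157209 ≡ 329

329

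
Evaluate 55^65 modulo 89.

55

65 in binary is 1000001, i.e. 65 = 64 + 1.
55^1 ≡ 55 (mod 89)
55^2 ≡ 55^2 = 3025 ≡ 88 (mod 89)
55^4 ≡ 88^2 = 7744 ≡ 1 (mod 89)
55^8 ≡ 1^2 = 1 (mod 89)
55^16 ≡ 1^2 = 1 (mod 89)
55^32 ≡ 1^2 = 1 (mod 89)
55^64 ≡ 1^2 = 1 (mod 89)
55^65 = 55^64 * 55^1 ≡ 1 * 55 (mod 89).
1 * 55 = 55 ≡ 55 (mod 89).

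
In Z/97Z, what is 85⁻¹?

97 = 1×85 + 12
85 = 7×12 + 1
12 = 12×1 + 0
gcd(85, 97) = 1, so the inverse exists.
Back-substitute for 1:
1 = 1×85 − 7×12
  = −7×97 + 8×85
So 85⁻¹ ≡ 8 (mod 97).

8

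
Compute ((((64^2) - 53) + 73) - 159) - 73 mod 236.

108

(64)^2 ≡ 84 (mod 236)
84 - 53 = 31
31 + 73 = 104
104 - 159 = -55 ≡ 181 (mod 236)
181 - 73 = 108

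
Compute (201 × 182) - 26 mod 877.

599

201 × 182 = 36582 ≡ 625 (mod 877)
625 - 26 = 599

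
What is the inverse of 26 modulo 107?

70

107 = 4·26 + 3
26 = 8·3 + 2
3 = 1·2 + 1
2 = 2·1 + 0
gcd(26, 107) = 1, so the inverse exists.
Back-substitute for 1:
1 = 1·3 − 1·2
  = −1·26 + 9·3
  = 9·107 − 37·26
So 26⁻¹ ≡ −37 ≡ 70 (mod 107).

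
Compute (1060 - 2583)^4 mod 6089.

1060 - 2583 = -1523 ≡ 4566 (mod 6089)
(4566)^4 ≡ 4353 (mod 6089)

4353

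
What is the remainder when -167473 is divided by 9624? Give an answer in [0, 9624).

5759

-167473 = -18·9624 + 5759, so -167473 ≡ 5759 (mod 9624).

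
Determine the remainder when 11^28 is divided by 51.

By square-and-multiply:
28 in binary is 11100, i.e. 28 = 16 + 8 + 4.
11^1 ≡ 11 (mod 51)
11^2 ≡ 11^2 = 121 ≡ 19 (mod 51)
11^4 ≡ 19^2 = 361 ≡ 4 (mod 51)
11^8 ≡ 4^2 = 16 (mod 51)
11^16 ≡ 16^2 = 256 ≡ 1 (mod 51)
11^28 = 11^16 * 11^8 * 11^4 ≡ 1 * 16 * 4 (mod 51).
Accumulate the product:
1 * 16 = 16
16 * 4 = 64 ≡ 13

13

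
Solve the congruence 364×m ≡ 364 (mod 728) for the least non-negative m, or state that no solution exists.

gcd(364, 728) = 364, and 364 | 364, so solutions exist.
Divide through by 364: 1×m = 1 (mod 2).
1⁻¹ ≡ 1 (mod 2).
m ≡ 1×1 ≡ 1 (mod 2).
The smallest non-negative solution is m = 1.

1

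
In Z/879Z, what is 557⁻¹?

101

879 = 1·557 + 322
557 = 1·322 + 235
322 = 1·235 + 87
235 = 2·87 + 61
87 = 1·61 + 26
61 = 2·26 + 9
26 = 2·9 + 8
9 = 1·8 + 1
8 = 8·1 + 0
gcd(557, 879) = 1, so the inverse exists.
Bézout: 1 = −64·879 + 101·557.
So 557⁻¹ ≡ 101 (mod 879).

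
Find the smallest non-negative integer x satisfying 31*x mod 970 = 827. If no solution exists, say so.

277

gcd(31, 970) = 1, so a unique solution mod 970 exists.
31⁻¹ ≡ 751 (mod 970).
x ≡ 751*827 ≡ 277 (mod 970).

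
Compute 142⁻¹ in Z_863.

863 = 6×142 + 11
142 = 12×11 + 10
11 = 1×10 + 1
10 = 10×1 + 0
gcd(142, 863) = 1, so the inverse exists.
Bézout: 1 = 13×863 − 79×142.
So 142⁻¹ ≡ −79 ≡ 784 (mod 863).

784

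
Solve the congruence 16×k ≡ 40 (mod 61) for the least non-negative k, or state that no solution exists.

33

gcd(16, 61) = 1, so a unique solution mod 61 exists.
16⁻¹ ≡ 42 (mod 61).
k ≡ 42×40 ≡ 33 (mod 61).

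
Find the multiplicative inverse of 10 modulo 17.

17 = 1*10 + 7
10 = 1*7 + 3
7 = 2*3 + 1
3 = 3*1 + 0
gcd(10, 17) = 1, so the inverse exists.
Bézout: 1 = 3*17 − 5*10.
So 10⁻¹ ≡ −5 ≡ 12 (mod 17).

12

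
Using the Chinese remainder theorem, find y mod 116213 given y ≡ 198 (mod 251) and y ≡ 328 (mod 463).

251⁻¹ mod 463: 251×190 ≡ 1 (mod 463), so 251⁻¹ ≡ 190.
y = 198 + 251×((328 − 198)×190 mod 463) = 198 + 251×161 = 40609.

40609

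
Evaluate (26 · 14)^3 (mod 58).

26 · 14 = 364 ≡ 16 (mod 58)
(16)^3 ≡ 36 (mod 58)

36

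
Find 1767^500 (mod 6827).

Using repeated squaring:
500 in binary is 111110100, i.e. 500 = 256 + 128 + 64 + 32 + 16 + 4.
1767^1 ≡ 1767 (mod 6827)
1767^2 ≡ 1767^2 = 3122289 ≡ 2350 (mod 6827)
1767^4 ≡ 2350^2 = 5522500 ≡ 6284 (mod 6827)
1767^8 ≡ 6284^2 = 39488656 ≡ 1288 (mod 6827)
1767^16 ≡ 1288^2 = 1658944 ≡ 6810 (mod 6827)
1767^32 ≡ 6810^2 = 46376100 ≡ 289 (mod 6827)
1767^64 ≡ 289^2 = 83521 ≡ 1597 (mod 6827)
1767^128 ≡ 1597^2 = 2550409 ≡ 3938 (mod 6827)
1767^256 ≡ 3938^2 = 15507844 ≡ 3727 (mod 6827)
1767^500 = 1767^256 × 1767^128 × 1767^64 × 1767^32 × 1767^16 × 1767^4 ≡ 3727 × 3938 × 1597 × 289 × 6810 × 6284 (mod 6827).
Accumulate the product:
3727 × 3938 = 14676926 ≡ 5703
5703 × 1597 = 9107691 ≡ 473
473 × 289 = 136697 ≡ 157
157 × 6810 = 1069170 ≡ 4158
4158 × 6284 = 26128872 ≡ 1943

1943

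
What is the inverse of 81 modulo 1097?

Run the extended Euclidean algorithm:
1097 = 13·81 + 44
81 = 1·44 + 37
44 = 1·37 + 7
37 = 5·7 + 2
7 = 3·2 + 1
2 = 2·1 + 0
gcd(81, 1097) = 1, so the inverse exists.
Back-substitute for 1:
1 = 1·7 − 3·2
  = −3·37 + 16·7
  = 16·44 − 19·37
  = −19·81 + 35·44
  = 35·1097 − 474·81
So 81⁻¹ ≡ −474 ≡ 623 (mod 1097).

623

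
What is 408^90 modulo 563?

178

Using repeated squaring:
90 in binary is 1011010, i.e. 90 = 64 + 16 + 8 + 2.
408^1 ≡ 408 (mod 563)
408^2 ≡ 408^2 = 166464 ≡ 379 (mod 563)
408^4 ≡ 379^2 = 143641 ≡ 76 (mod 563)
408^8 ≡ 76^2 = 5776 ≡ 146 (mod 563)
408^16 ≡ 146^2 = 21316 ≡ 485 (mod 563)
408^32 ≡ 485^2 = 235225 ≡ 454 (mod 563)
408^64 ≡ 454^2 = 206116 ≡ 58 (mod 563)
408^90 = 408^64 * 408^16 * 408^8 * 408^2 ≡ 58 * 485 * 146 * 379 (mod 563).
Accumulate the product:
58 * 485 = 28130 ≡ 543
543 * 146 = 79278 ≡ 458
458 * 379 = 173582 ≡ 178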